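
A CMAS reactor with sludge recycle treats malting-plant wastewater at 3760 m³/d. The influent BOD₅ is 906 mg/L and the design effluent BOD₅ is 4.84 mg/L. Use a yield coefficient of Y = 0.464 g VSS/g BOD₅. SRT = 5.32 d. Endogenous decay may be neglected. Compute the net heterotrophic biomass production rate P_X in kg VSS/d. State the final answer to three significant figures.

P_X ≈ 1570 kg VSS/d

Since k_d ≈ 0, Y_obs = Y = 0.464 g VSS/g BOD₅.
Mass of BOD₅ removed per day: Q(S₀ − S) = 3760 × 901.2 g/m³ = 3388 kg/d.
So the net sludge growth is P_X = 0.4640 × 3388 = 1572 kg VSS/d.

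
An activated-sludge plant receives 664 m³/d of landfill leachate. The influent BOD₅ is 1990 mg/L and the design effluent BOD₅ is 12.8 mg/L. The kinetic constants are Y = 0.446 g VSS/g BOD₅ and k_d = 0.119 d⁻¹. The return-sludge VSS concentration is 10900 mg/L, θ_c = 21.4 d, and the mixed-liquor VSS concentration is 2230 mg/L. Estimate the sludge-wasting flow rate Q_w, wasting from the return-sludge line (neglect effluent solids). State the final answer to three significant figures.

Steady-state biomass mass balance: V·X·(1 + k_d·θ_c) = Y·Q·(S₀ − S)·θ_c, so V = 0.446 × 664 × (1990 − 12.8) × 21.4 / [2230 × (1 + 0.119 × 21.4)] = 1.25×10^7 / 7909 = 1584 m³.
θ_c = V·X/(Q_w·X_r) when wasting from the recycle, so Q_w = V·X/(θ_c·X_r) = 1584 × 2230 / (21.4 × 10900) = 15.15 m³/d.

Q_w ≈ 15.1 m³/d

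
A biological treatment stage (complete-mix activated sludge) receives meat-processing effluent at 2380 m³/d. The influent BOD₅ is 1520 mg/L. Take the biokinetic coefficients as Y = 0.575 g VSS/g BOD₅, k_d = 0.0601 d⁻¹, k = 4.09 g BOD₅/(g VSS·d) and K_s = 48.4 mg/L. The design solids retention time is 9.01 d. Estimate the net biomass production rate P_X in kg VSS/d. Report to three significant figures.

Effluent substrate depends only on kinetics and SRT: S = K_s(1 + k_d θ_c) / [θ_c(Yk − k_d) − 1] = 48.4 × (1 + 0.0601 × 9.01) / [9.01 × (0.575 × 4.09 − 0.0601) − 1] = 74.61 / 19.65 = 3.797 mg/L.
The observed yield is Y_obs = Y/(1 + k_d·θ_c) = 0.575 / (1 + 0.0601 × 9.01) = 0.575 / 1.542 = 0.3730 g VSS per g BOD₅ removed.
Mass of BOD₅ removed per day: Q(S₀ − S) = 2380 × 1516 g/m³ = 3609 kg/d.
Biomass produced: P_X = Y_obs·Q·ΔS = 0.3730 × 3609 ≈ 1346 kg VSS/d.

P_X ≈ 1350 kg VSS/d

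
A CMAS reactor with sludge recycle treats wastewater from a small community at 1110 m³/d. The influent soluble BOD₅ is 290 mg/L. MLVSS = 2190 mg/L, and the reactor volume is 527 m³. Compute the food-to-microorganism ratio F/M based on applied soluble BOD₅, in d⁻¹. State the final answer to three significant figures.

F/M = applied load / biomass = Q·S₀/(V·X) = 1110 × 290 / (527.0 × 2190) = 0.2789 d⁻¹.

F/M ≈ 0.279 d⁻¹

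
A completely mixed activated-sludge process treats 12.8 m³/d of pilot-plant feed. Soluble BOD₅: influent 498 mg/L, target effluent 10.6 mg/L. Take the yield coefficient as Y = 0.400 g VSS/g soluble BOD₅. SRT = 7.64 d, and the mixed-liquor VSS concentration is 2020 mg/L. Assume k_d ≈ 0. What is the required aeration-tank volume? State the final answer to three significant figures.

V ≈ 9.44 m³

With k_d = 0 the design equation reduces to V = Y Q (S₀−S) θ_c / X = 0.400 × 12.8 × (498 − 10.6) × 7.64 / 2020 = 9.438 m³.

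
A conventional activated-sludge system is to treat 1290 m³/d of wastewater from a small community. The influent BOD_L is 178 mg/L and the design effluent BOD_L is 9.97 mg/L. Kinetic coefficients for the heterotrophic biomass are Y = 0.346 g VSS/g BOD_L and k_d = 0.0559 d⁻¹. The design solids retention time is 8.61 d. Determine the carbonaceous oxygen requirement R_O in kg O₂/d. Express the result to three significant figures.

R_O ≈ 145 kg O₂/d

Correct the yield for decay: Y_obs = Y/(1 + k_d θ_c) = 0.346 / (1 + 0.0559 × 8.61) = 0.346 / 1.481 = 0.2336.
Mass of BOD_L removed per day: Q(S₀ − S) = 1290 × 168.0 g/m³ = 216.8 kg/d.
Net sludge production P_X = 0.2336 × 216.8 = 50.63 kg VSS/d.
R_O = Q·(S₀ − S) − 1.42·P_X = 216.8 − 1.42 × 50.63 = 144.9 kg O₂/d.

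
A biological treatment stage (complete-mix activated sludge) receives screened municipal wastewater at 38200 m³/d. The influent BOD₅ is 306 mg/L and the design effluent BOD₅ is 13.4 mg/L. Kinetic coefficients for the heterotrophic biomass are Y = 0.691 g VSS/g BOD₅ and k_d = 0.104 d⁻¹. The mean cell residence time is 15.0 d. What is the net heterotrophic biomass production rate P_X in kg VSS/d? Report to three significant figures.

P_X ≈ 3020 kg VSS/d

Observed yield with endogenous decay: Y_obs = Y / (1 + k_d·θ_c) = 0.691 / (1 + 0.104 × 15.0) = 0.691 / 2.560 = 0.2699 g VSS/g BOD₅.
Q·(S₀ − S) = 38200 × (306 − 13.4) × 10⁻³ = 11177 kg/d removed.
Net biomass production P_X = Y_obs × Q·(S₀ − S) = 0.2699 × 11177 = 3017 kg VSS/d.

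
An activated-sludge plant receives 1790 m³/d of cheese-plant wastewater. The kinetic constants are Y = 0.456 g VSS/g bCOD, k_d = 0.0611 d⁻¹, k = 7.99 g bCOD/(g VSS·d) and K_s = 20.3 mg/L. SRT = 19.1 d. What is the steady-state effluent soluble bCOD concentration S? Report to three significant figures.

S ≈ 0.652 mg/L

For a completely mixed reactor with recycle the Lawrence–McCarty relation gives S = K_s·(1 + k_d·θ_c) / [θ_c·(Y·k − k_d) − 1] = 20.3 × (1 + 0.0611 × 19.1) / [19.1 × (0.456 × 7.99 − 0.0611) − 1] = 43.99 / 67.42 = 0.6525 mg/L.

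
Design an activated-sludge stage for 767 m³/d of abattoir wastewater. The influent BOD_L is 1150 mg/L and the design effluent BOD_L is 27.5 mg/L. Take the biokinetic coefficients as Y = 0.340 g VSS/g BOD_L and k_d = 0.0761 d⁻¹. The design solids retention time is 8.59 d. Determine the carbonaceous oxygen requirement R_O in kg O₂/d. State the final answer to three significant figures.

R_O ≈ 610 kg O₂/d

The observed yield is Y_obs = Y/(1 + k_d·θ_c) = 0.340 / (1 + 0.0761 × 8.59) = 0.340 / 1.654 = 0.2056 g VSS per g BOD_L removed.
Mass of BOD_L removed per day: Q(S₀ − S) = 767 × 1122 g/m³ = 861.0 kg/d.
Net sludge production P_X = 0.2056 × 861.0 = 177.0 kg VSS/d.
R_O = Q·(S₀ − S) − 1.42·P_X = 861.0 − 1.42 × 177.0 = 609.6 kg O₂/d.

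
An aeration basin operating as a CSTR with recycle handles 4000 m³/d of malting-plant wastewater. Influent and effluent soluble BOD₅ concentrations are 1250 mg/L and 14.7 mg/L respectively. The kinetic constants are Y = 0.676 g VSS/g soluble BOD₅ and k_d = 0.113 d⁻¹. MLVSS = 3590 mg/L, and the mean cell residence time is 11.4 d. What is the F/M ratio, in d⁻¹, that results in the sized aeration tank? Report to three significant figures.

F/M ≈ 0.300 d⁻¹

From the SRT design equation V = Y Q (S₀−S) θ_c / [X (1 + k_d θ_c)] = 0.676 × 4000 × (1250 − 14.7) × 11.4 / [3590 × (1 + 0.113 × 11.4)] = 3.81×10^7 / 8215 = 4635 m³.
F/M = applied load / biomass = Q·S₀/(V·X) = 4000 × 1250 / (4635 × 3590) = 0.3005 d⁻¹.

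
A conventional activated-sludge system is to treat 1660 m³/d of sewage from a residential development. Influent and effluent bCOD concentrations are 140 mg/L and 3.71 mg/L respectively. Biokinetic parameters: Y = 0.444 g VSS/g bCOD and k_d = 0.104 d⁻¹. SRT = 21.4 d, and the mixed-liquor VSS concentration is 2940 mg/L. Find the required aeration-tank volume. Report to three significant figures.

From the SRT design equation V = Y Q (S₀−S) θ_c / [X (1 + k_d θ_c)] = 0.444 × 1660 × (140 − 3.71) × 21.4 / [2940 × (1 + 0.104 × 21.4)] = 2.15×10^6 / 9483 = 226.7 m³.

V ≈ 227 m³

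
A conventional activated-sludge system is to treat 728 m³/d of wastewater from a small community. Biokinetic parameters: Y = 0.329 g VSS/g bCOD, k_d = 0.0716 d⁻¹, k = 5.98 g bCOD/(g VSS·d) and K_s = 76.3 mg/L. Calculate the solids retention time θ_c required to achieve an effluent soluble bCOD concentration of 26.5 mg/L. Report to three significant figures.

Specific growth rate at S = 26.5 mg/L: μ = YkS/(K_s+S) = 0.329·5.98·26.5/(76.3+26.5) = 0.5072 d⁻¹.
1/θ_c = 0.5072 − 0.0716 = 0.4356 d⁻¹, so θ_c = 2.296 d.

θ_c ≈ 2.30 d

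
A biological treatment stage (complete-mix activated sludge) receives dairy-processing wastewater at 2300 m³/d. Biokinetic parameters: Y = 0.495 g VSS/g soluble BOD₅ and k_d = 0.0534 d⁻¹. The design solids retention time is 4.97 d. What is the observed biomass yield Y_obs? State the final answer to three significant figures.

Correct the yield for decay: Y_obs = Y/(1 + k_d θ_c) = 0.495 / (1 + 0.0534 × 4.97) = 0.495 / 1.265 = 0.3912.

Y_obs ≈ 0.391 g VSS/g soluble BOD₅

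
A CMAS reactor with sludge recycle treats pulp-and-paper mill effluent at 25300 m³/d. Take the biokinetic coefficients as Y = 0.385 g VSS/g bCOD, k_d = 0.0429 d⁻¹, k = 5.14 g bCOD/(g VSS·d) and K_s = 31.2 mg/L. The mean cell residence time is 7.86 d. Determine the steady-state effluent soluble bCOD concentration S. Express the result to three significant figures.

From the Monod/SRT balance for a CMAS, S = K_s·(1+k_d θ_c)/[θ_c·(Y k − k_d) − 1] = 31.2 × (1 + 0.0429 × 7.86) / [7.86 × (0.385 × 5.14 − 0.0429) − 1] = 41.72 / 14.22 = 2.935 mg/L.

S ≈ 2.93 mg/L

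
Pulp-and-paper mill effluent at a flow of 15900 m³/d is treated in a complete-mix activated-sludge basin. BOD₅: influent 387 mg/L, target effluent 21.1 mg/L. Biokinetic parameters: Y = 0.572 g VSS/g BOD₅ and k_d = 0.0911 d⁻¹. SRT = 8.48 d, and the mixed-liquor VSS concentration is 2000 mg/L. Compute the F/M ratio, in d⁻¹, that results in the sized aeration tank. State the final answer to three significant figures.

F/M ≈ 0.387 d⁻¹

Rearranging the biomass balance for a CMAS with decay, V = Y·Q·ΔS·θ_c / [X·(1+k_d θ_c)] = 0.572 × 15900 × (387 − 21.1) × 8.48 / [2000 × (1 + 0.0911 × 8.48)] = 2.82×10^7 / 3545 = 7960 m³.
F/M = Q·S₀ / (V·X) = 15900 × 387 / (7960 × 2000) = 0.3865 g BOD₅·(g VSS·d)⁻¹.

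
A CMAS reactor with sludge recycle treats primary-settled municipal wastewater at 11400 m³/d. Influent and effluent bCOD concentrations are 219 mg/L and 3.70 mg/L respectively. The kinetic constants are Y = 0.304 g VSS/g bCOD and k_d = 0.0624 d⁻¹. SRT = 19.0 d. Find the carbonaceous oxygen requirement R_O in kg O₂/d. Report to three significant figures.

Y_obs = Y / (1 + k_d θ_c) = 0.304 / (1 + 0.0624 × 19.0) = 0.304 / 2.186 = 0.1391.
Mass of bCOD removed per day: Q(S₀ − S) = 11400 × 215.3 g/m³ = 2454 kg/d.
P_X = Y_obs·Q·(S₀ − S) = 0.1391 × 2454 = 341.4 kg VSS/d.
R_O = Q·ΔS − 1.42 P_X = 2454 − 484.8 = 1970 kg O₂/d.

R_O ≈ 1970 kg O₂/d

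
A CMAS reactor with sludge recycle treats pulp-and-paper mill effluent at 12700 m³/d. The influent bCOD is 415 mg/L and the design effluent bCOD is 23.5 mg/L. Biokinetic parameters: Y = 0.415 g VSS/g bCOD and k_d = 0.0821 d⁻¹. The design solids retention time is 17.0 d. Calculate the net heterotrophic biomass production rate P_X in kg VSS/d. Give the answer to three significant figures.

Observed yield with endogenous decay: Y_obs = Y / (1 + k_d·θ_c) = 0.415 / (1 + 0.0821 × 17.0) = 0.415 / 2.396 = 0.1732 g VSS/g bCOD.
Q·(S₀ − S) = 12700 × (415 − 23.5) × 10⁻³ = 4972 kg/d removed.
So the net sludge growth is P_X = 0.1732 × 4972 = 861.3 kg VSS/d.

P_X ≈ 861 kg VSS/d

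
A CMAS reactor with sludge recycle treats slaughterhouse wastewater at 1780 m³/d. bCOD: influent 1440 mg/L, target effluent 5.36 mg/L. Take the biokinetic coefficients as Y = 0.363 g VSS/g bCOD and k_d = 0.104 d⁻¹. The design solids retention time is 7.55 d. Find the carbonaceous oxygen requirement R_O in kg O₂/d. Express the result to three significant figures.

The observed yield is Y_obs = Y/(1 + k_d·θ_c) = 0.363 / (1 + 0.104 × 7.55) = 0.363 / 1.785 = 0.2033 g VSS per g bCOD removed.
Substrate removed = Q·(S₀ − S) = 1780 m³/d × (1440 − 5.36) g/m³ = 2.55×10^6 g/d = 2554 kg/d.
Net sludge production P_X = 0.2033 × 2554 = 519.3 kg VSS/d.
R_O = Q·(S₀ − S) − 1.42·P_X = 2554 − 1.42 × 519.3 = 1816 kg O₂/d.

R_O ≈ 1820 kg O₂/d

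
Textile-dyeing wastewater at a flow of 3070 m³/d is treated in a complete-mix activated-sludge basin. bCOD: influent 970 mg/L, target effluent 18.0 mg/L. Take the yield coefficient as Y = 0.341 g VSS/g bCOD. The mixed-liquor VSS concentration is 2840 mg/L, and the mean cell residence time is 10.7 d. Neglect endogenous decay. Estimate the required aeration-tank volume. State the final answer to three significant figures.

V·X = Y·Q·ΔS·θ_c gives V = 0.341 × 3070 × (970 − 18.0) × 10.7 / 2840 = 3755 m³.

V ≈ 3750 m³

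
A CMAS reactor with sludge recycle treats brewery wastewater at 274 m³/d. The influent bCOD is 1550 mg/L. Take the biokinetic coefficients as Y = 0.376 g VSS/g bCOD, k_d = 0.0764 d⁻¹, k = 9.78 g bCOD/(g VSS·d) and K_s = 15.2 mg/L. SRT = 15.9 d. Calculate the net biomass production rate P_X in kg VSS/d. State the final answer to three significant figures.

From the Monod/SRT balance for a CMAS, S = K_s·(1+k_d θ_c)/[θ_c·(Y k − k_d) − 1] = 15.2 × (1 + 0.0764 × 15.9) / [15.9 × (0.376 × 9.78 − 0.0764) − 1] = 33.66 / 56.25 = 0.5984 mg/L.
Correct the yield for decay: Y_obs = Y/(1 + k_d θ_c) = 0.376 / (1 + 0.0764 × 15.9) = 0.376 / 2.215 = 0.1698.
Substrate removed = Q·(S₀ − S) = 274 m³/d × (1550 − 0.598) g/m³ = 4.25×10^5 g/d = 424.5 kg/d.
Biomass produced: P_X = Y_obs·Q·ΔS = 0.1698 × 424.5 ≈ 72.07 kg VSS/d.

P_X ≈ 72.1 kg VSS/d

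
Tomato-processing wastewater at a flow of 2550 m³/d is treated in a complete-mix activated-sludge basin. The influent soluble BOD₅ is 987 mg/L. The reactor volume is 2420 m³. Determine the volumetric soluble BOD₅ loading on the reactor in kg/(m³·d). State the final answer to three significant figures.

Volumetric loading L_v = Q·S₀ / V = 2550 × 987 g/m³ / 2420 m³ = 1040 g/(m³·d) = 1.040 kg soluble BOD₅/(m³·d).

L_v ≈ 1.04 kg soluble BOD₅/(m³·d)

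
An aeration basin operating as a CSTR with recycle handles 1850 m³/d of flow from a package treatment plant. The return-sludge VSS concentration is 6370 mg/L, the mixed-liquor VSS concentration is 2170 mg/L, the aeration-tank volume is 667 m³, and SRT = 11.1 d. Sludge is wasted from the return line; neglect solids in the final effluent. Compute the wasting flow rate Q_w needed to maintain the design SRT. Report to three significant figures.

Q_w ≈ 20.5 m³/d

Wasting from the return line (neglecting effluent solids): Q_w = V·X / (θ_c·X_r) = 667.0 × 2170 / (11.1 × 6370) = 20.47 m³/d.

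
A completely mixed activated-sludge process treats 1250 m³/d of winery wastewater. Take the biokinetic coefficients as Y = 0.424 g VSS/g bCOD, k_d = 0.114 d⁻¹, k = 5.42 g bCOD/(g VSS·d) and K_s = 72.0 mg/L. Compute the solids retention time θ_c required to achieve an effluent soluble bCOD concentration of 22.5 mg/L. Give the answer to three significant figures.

Specific growth rate at S = 22.5 mg/L: μ = YkS/(K_s+S) = 0.424·5.42·22.5/(72.0+22.5) = 0.5472 d⁻¹.
θ_c = 1/(μ − k_d) = 1/(0.5472 − 0.114) = 1/0.4332 = 2.309 d.

θ_c ≈ 2.31 d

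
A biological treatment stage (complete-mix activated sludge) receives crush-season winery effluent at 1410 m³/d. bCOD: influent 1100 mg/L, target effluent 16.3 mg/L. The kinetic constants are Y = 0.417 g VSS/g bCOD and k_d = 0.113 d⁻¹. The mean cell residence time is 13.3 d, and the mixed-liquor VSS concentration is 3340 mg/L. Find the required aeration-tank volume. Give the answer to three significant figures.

From the SRT design equation V = Y Q (S₀−S) θ_c / [X (1 + k_d θ_c)] = 0.417 × 1410 × (1100 − 16.3) × 13.3 / [3340 × (1 + 0.113 × 13.3)] = 8.47×10^6 / 8360 = 1014 m³.

V ≈ 1010 m³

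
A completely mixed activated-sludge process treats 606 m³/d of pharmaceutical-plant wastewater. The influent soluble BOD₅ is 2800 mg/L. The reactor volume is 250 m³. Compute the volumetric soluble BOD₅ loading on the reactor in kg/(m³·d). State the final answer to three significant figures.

Volumetric loading L_v = Q·S₀ / V = 606 × 2800 g/m³ / 250.0 m³ = 6787 g/(m³·d) = 6.787 kg soluble BOD₅/(m³·d).

L_v ≈ 6.79 kg soluble BOD₅/(m³·d)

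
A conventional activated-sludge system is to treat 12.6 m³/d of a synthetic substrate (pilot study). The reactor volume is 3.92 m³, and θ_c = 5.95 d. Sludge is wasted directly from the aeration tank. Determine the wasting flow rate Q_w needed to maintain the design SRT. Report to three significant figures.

Wasting from the aeration tank: Q_w = V / θ_c = 3.920 / 5.95 = 0.6588 m³/d.

Q_w ≈ 0.659 m³/d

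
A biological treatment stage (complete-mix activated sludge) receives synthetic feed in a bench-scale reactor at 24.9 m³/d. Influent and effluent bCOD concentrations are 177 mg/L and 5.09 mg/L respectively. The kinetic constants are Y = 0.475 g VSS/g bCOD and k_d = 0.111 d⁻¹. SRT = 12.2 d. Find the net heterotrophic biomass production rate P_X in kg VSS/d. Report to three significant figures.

P_X ≈ 0.864 kg VSS/d

Observed yield with endogenous decay: Y_obs = Y / (1 + k_d·θ_c) = 0.475 / (1 + 0.111 × 12.2) = 0.475 / 2.354 = 0.2018 g VSS/g bCOD.
Q·(S₀ − S) = 24.9 × (177 − 5.09) × 10⁻³ = 4.281 kg/d removed.
Net biomass production P_X = Y_obs × Q·(S₀ − S) = 0.2018 × 4.281 = 0.8637 kg VSS/d.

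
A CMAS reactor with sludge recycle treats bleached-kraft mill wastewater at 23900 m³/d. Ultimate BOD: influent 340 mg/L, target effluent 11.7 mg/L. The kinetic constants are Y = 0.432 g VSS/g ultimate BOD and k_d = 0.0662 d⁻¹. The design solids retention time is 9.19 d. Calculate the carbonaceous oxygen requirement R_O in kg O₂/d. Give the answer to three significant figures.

Y_obs = Y / (1 + k_d θ_c) = 0.432 / (1 + 0.0662 × 9.19) = 0.432 / 1.608 = 0.2686.
ΔS = 340 − 11.7 = 328.3 mg/L, so the substrate removal rate is 23900 × 328.3/1000 = 7846 kg ultimate BOD/d.
Net sludge production P_X = 0.2686 × 7846 = 2107 kg VSS/d.
R_O = Q·ΔS − 1.42 P_X = 7846 − 2993 = 4854 kg O₂/d.

R_O ≈ 4850 kg O₂/d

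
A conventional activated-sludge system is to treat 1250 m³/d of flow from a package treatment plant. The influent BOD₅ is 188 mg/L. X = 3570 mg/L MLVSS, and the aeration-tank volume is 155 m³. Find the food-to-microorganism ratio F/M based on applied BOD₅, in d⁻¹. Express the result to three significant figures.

F/M = Q·S₀ / (V·X) = 1250 × 188 / (155.0 × 3570) = 0.4247 g BOD₅·(g VSS·d)⁻¹.

F/M ≈ 0.425 d⁻¹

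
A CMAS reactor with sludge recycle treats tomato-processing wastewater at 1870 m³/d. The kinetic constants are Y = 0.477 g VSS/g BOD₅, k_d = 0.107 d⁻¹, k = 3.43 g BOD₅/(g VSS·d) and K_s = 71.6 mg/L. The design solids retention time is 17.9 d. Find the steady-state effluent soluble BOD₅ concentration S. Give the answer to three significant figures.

S ≈ 7.92 mg/L

For a completely mixed reactor with recycle the Lawrence–McCarty relation gives S = K_s·(1 + k_d·θ_c) / [θ_c·(Y·k − k_d) − 1] = 71.6 × (1 + 0.107 × 17.9) / [17.9 × (0.477 × 3.43 − 0.107) − 1] = 208.7 / 26.37 = 7.915 mg/L.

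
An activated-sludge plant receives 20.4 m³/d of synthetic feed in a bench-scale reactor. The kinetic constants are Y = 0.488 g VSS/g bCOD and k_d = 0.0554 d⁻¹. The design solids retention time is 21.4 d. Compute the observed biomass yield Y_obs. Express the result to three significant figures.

Y_obs ≈ 0.223 g VSS/g bCOD

Y_obs = Y / (1 + k_d θ_c) = 0.488 / (1 + 0.0554 × 21.4) = 0.488 / 2.186 = 0.2233.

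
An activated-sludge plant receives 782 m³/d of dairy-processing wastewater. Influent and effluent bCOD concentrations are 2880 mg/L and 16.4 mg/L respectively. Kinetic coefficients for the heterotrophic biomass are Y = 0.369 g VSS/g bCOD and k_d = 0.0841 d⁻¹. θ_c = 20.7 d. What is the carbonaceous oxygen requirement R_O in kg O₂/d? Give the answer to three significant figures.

R_O ≈ 1810 kg O₂/d

Y_obs = Y / (1 + k_d θ_c) = 0.369 / (1 + 0.0841 × 20.7) = 0.369 / 2.741 = 0.1346.
ΔS = 2880 − 16.4 = 2864 mg/L, so the substrate removal rate is 782 × 2864/1000 = 2239 kg bCOD/d.
P_X = Y_obs·Q·(S₀ − S) = 0.1346 × 2239 = 301.5 kg VSS/d.
R_O = Q·ΔS − 1.42 P_X = 2239 − 428.1 = 1811 kg O₂/d.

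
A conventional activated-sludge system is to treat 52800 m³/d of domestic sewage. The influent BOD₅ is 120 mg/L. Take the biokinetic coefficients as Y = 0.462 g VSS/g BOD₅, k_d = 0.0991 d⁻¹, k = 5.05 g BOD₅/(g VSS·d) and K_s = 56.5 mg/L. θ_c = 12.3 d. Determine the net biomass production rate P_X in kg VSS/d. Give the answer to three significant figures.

P_X ≈ 1270 kg VSS/d

For a completely mixed reactor with recycle the Lawrence–McCarty relation gives S = K_s·(1 + k_d·θ_c) / [θ_c·(Y·k − k_d) − 1] = 56.5 × (1 + 0.0991 × 12.3) / [12.3 × (0.462 × 5.05 − 0.0991) − 1] = 125.4 / 26.48 = 4.735 mg/L.
The observed yield is Y_obs = Y/(1 + k_d·θ_c) = 0.462 / (1 + 0.0991 × 12.3) = 0.462 / 2.219 = 0.2082 g VSS per g BOD₅ removed.
ΔS = 120 − 4.73 = 115.3 mg/L, so the substrate removal rate is 52800 × 115.3/1000 = 6086 kg BOD₅/d.
So the net sludge growth is P_X = 0.2082 × 6086 = 1267 kg VSS/d.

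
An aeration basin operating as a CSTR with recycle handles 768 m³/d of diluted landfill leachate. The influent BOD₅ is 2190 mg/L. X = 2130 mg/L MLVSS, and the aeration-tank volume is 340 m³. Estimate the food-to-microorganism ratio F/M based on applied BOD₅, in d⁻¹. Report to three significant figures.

Food-to-microorganism ratio F/M = Q S₀ / (V X) = 768 × 2190 / (340.0 × 2130) = 2.322 d⁻¹.

F/M ≈ 2.32 d⁻¹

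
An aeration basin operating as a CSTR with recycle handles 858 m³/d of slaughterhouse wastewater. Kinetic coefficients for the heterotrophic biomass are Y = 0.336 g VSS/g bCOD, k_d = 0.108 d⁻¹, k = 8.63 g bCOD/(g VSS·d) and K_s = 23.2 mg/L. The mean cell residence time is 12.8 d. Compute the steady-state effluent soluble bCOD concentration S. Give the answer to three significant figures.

S ≈ 1.59 mg/L

For a completely mixed reactor with recycle the Lawrence–McCarty relation gives S = K_s·(1 + k_d·θ_c) / [θ_c·(Y·k − k_d) − 1] = 23.2 × (1 + 0.108 × 12.8) / [12.8 × (0.336 × 8.63 − 0.108) − 1] = 55.27 / 34.73 = 1.591 mg/L.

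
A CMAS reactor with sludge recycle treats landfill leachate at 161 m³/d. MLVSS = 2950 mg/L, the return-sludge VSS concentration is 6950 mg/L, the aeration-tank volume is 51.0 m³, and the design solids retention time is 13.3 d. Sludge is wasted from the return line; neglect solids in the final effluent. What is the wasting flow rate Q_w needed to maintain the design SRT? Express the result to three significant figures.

θ_c = V·X/(Q_w·X_r) when wasting from the recycle, so Q_w = V·X/(θ_c·X_r) = 51.00 × 2950 / (13.3 × 6950) = 1.628 m³/d.

Q_w ≈ 1.63 m³/d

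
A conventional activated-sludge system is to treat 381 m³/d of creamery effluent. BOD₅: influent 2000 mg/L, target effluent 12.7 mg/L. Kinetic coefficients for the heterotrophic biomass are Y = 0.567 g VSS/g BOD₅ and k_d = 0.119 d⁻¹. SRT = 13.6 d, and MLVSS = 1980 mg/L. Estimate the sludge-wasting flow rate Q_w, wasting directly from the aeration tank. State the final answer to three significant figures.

Q_w ≈ 82.8 m³/d

From the SRT design equation V = Y Q (S₀−S) θ_c / [X (1 + k_d θ_c)] = 0.567 × 381 × (2000 − 12.7) × 13.6 / [1980 × (1 + 0.119 × 13.6)] = 5.84×10^6 / 5184 = 1126 m³.
For wasting at MLVSS concentration, Q_w = V/θ_c = 1126/13.6 = 82.81 m³/d.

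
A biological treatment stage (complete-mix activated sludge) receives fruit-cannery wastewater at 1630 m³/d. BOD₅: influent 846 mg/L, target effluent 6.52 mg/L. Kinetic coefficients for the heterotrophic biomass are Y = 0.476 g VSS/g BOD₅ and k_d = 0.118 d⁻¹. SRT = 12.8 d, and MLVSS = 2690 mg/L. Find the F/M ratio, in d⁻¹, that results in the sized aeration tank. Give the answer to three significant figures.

From the SRT design equation V = Y Q (S₀−S) θ_c / [X (1 + k_d θ_c)] = 0.476 × 1630 × (846 − 6.52) × 12.8 / [2690 × (1 + 0.118 × 12.8)] = 8.34×10^6 / 6753 = 1235 m³.
F/M = applied load / biomass = Q·S₀/(V·X) = 1630 × 846 / (1235 × 2690) = 0.4152 d⁻¹.

F/M ≈ 0.415 d⁻¹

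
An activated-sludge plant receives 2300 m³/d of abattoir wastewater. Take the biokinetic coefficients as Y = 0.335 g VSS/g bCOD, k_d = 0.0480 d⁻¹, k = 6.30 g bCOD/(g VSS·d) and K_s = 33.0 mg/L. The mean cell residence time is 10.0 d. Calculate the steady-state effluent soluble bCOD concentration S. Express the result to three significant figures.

For a completely mixed reactor with recycle the Lawrence–McCarty relation gives S = K_s·(1 + k_d·θ_c) / [θ_c·(Y·k − k_d) − 1] = 33.0 × (1 + 0.0480 × 10.0) / [10.0 × (0.335 × 6.30 − 0.0480) − 1] = 48.84 / 19.62 = 2.489 mg/L.

S ≈ 2.49 mg/L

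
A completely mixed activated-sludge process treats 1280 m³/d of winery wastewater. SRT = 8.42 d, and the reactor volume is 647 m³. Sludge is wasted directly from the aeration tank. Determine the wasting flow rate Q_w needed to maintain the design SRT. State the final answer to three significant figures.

Q_w ≈ 76.8 m³/d

For wasting at MLVSS concentration, Q_w = V/θ_c = 647.0/8.42 = 76.84 m³/d.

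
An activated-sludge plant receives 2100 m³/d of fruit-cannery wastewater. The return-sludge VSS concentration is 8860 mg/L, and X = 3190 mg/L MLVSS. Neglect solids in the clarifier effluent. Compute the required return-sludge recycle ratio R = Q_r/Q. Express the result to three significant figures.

R ≈ 0.563

Mass balance around the secondary clarifier (neglecting effluent solids): R = X / (X_r − X) = 3190 / (8860 − 3190) = 0.5626.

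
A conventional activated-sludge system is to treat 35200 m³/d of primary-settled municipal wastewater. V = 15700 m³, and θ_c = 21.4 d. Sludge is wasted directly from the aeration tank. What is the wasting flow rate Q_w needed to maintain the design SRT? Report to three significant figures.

Q_w ≈ 734 m³/d

Wasting from the aeration tank: Q_w = V / θ_c = 15700 / 21.4 = 733.6 m³/d.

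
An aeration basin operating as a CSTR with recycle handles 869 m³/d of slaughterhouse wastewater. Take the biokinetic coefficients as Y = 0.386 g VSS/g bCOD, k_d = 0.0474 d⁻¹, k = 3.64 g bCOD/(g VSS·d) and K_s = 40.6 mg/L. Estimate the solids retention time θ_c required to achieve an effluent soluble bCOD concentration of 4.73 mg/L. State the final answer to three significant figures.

From 1/θ_c = Y·k·S/(K_s + S) − k_d: Y·k·S/(K_s+S) = 0.386 × 3.64 × 4.73 / (40.6 + 4.73) = 0.1466 d⁻¹.
Then 1/θ_c = μ − k_d = 0.1466 − 0.0474 = 0.09921 d⁻¹, giving θ_c = 10.08 d.

θ_c ≈ 10.1 d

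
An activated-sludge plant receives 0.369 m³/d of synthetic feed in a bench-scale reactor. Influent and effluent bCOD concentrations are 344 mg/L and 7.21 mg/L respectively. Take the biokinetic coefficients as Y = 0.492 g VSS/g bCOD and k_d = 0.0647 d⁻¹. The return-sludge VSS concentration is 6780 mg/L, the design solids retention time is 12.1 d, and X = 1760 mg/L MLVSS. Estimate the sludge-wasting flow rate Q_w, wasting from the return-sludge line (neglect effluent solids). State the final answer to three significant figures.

Q_w ≈ 0.00506 m³/d

Steady-state biomass mass balance: V·X·(1 + k_d·θ_c) = Y·Q·(S₀ − S)·θ_c, so V = 0.492 × 0.369 × (344 − 7.21) × 12.1 / [1760 × (1 + 0.0647 × 12.1)] = 7.4×10^2 / 3138 = 0.2358 m³.
Wasting from the return line (neglecting effluent solids): Q_w = V·X / (θ_c·X_r) = 0.2358 × 1760 / (12.1 × 6780) = 0.005058 m³/d.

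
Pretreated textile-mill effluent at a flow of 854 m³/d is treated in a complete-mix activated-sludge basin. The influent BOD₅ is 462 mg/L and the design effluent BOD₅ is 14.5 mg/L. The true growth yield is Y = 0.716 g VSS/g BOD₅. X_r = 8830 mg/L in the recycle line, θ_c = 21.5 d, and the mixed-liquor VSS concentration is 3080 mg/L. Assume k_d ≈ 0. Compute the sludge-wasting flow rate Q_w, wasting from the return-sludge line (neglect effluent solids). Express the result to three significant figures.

Q_w ≈ 31.0 m³/d

With k_d = 0 the design equation reduces to V = Y Q (S₀−S) θ_c / X = 0.716 × 854 × (462 − 14.5) × 21.5 / 3080 = 1910 m³.
Wasting from the return line (neglecting effluent solids): Q_w = V·X / (θ_c·X_r) = 1910 × 3080 / (21.5 × 8830) = 30.99 m³/d.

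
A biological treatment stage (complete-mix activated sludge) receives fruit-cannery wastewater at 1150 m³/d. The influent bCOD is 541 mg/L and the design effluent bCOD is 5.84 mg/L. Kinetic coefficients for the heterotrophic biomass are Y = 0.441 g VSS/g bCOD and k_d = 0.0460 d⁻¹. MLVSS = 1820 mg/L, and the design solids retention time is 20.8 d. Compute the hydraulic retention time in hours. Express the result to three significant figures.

Steady-state biomass mass balance: V·X·(1 + k_d·θ_c) = Y·Q·(S₀ − S)·θ_c, so V = 0.441 × 1150 × (541 − 5.84) × 20.8 / [1820 × (1 + 0.0460 × 20.8)] = 5.65×10^6 / 3561 = 1585 m³.
τ = V/Q = 1585/1150 = 1.378 d, or 33.08 h.

τ ≈ 33.1 h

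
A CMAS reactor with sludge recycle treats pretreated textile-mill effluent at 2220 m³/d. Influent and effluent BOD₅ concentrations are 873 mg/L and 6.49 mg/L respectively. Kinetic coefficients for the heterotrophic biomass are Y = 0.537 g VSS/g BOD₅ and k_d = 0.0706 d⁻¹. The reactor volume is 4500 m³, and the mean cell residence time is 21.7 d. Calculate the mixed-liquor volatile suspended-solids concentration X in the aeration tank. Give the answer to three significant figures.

Solving the biomass balance for X: X = Y Q (S₀−S) θ_c / [V (1+k_d θ_c)] = 0.537 × 2220 × (873 − 6.49) × 21.7 / [4500 × (1 + 0.0706 × 21.7)] = 1967 mg/L.

X ≈ 1970 mg/L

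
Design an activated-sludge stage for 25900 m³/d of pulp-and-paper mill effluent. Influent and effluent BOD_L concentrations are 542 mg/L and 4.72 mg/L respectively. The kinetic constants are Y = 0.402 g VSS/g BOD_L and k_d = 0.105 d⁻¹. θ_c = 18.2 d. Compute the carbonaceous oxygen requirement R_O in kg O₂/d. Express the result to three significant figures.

R_O ≈ 11200 kg O₂/d

Correct the yield for decay: Y_obs = Y/(1 + k_d θ_c) = 0.402 / (1 + 0.105 × 18.2) = 0.402 / 2.911 = 0.1381.
Q·(S₀ − S) = 25900 × (542 − 4.72) × 10⁻³ = 13916 kg/d removed.
Net sludge production P_X = 0.1381 × 13916 = 1922 kg VSS/d.
R_O = Q·(S₀ − S) − 1.42·P_X = 13916 − 1.42 × 1922 = 11187 kg O₂/d.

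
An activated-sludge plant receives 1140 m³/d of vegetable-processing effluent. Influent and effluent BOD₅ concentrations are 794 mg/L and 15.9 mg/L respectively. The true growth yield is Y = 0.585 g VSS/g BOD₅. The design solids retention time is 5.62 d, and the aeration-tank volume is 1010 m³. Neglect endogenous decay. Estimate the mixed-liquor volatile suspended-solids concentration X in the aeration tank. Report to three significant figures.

X ≈ 2890 mg/L

X = Y·Q·ΔS·θ_c / V = 0.585 × 1140 × (794 − 15.9) × 5.62 / 1010 = 2887 mg/L.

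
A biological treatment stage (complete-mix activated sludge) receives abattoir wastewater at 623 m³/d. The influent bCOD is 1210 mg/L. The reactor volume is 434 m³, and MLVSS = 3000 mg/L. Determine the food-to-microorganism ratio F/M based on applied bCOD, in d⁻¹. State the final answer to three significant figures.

F/M = Q·S₀ / (V·X) = 623 × 1210 / (434.0 × 3000) = 0.5790 g bCOD·(g VSS·d)⁻¹.

F/M ≈ 0.579 d⁻¹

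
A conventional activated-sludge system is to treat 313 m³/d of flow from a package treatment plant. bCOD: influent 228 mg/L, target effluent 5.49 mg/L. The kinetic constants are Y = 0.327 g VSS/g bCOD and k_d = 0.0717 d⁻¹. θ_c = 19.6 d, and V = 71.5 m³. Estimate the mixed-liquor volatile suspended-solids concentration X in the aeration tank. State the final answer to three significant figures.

Solving the biomass balance for X: X = Y Q (S₀−S) θ_c / [V (1+k_d θ_c)] = 0.327 × 313 × (228 − 5.49) × 19.6 / [71.5 × (1 + 0.0717 × 19.6)] = 2595 mg/L.

X ≈ 2600 mg/L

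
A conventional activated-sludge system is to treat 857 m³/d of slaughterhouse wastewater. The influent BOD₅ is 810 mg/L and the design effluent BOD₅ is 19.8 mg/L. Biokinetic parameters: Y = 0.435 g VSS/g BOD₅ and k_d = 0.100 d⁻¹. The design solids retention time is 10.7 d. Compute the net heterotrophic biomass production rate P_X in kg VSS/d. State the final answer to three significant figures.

P_X ≈ 142 kg VSS/d

Y_obs = Y / (1 + k_d θ_c) = 0.435 / (1 + 0.100 × 10.7) = 0.435 / 2.070 = 0.2101.
ΔS = 810 − 19.8 = 790.2 mg/L, so the substrate removal rate is 857 × 790.2/1000 = 677.2 kg BOD₅/d.
So the net sludge growth is P_X = 0.2101 × 677.2 = 142.3 kg VSS/d.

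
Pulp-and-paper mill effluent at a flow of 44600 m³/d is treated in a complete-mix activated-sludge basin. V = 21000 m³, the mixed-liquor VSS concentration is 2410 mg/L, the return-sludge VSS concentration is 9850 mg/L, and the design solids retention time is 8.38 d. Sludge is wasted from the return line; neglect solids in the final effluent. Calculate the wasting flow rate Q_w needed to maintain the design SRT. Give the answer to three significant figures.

Q_w ≈ 613 m³/d

Q_w = (V·X)/(θ_c X_r) = 21000 × 2410 / (8.38 × 9850) = 613.1 m³/d.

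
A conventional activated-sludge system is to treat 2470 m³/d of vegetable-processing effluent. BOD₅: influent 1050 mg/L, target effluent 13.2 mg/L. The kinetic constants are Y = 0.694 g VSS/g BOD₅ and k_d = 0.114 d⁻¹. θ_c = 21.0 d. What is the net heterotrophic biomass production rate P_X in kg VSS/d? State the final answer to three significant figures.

P_X ≈ 524 kg VSS/d

Observed yield with endogenous decay: Y_obs = Y / (1 + k_d·θ_c) = 0.694 / (1 + 0.114 × 21.0) = 0.694 / 3.394 = 0.2045 g VSS/g BOD₅.
Substrate removed = Q·(S₀ − S) = 2470 m³/d × (1050 − 13.2) g/m³ = 2.56×10^6 g/d = 2561 kg/d.
Net biomass production P_X = Y_obs × Q·(S₀ − S) = 0.2045 × 2561 = 523.6 kg VSS/d.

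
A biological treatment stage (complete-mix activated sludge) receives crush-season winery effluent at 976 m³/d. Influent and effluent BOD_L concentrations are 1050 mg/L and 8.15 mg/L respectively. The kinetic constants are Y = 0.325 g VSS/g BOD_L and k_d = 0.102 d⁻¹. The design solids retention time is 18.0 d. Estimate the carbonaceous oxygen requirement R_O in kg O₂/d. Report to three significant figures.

R_O ≈ 851 kg O₂/d

Observed yield with endogenous decay: Y_obs = Y / (1 + k_d·θ_c) = 0.325 / (1 + 0.102 × 18.0) = 0.325 / 2.836 = 0.1146 g VSS/g BOD_L.
Substrate removed = Q·(S₀ − S) = 976 m³/d × (1050 − 8.15) g/m³ = 1.02×10^6 g/d = 1017 kg/d.
P_X = Y_obs·Q·(S₀ − S) = 0.1146 × 1017 = 116.5 kg VSS/d.
R_O = Q·(S₀ − S) − 1.42·P_X = 1017 − 1.42 × 116.5 = 851.4 kg O₂/d.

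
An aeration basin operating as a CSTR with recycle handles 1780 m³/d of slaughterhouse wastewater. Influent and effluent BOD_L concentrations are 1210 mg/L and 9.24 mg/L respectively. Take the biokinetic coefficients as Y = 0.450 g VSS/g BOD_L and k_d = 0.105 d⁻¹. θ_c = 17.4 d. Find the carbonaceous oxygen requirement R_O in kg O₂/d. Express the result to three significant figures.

R_O ≈ 1650 kg O₂/d

Correct the yield for decay: Y_obs = Y/(1 + k_d θ_c) = 0.450 / (1 + 0.105 × 17.4) = 0.450 / 2.827 = 0.1592.
Substrate removed = Q·(S₀ − S) = 1780 m³/d × (1210 − 9.24) g/m³ = 2.14×10^6 g/d = 2137 kg/d.
Biomass synthesised: P_X = Y_obs × 2137 = 340.2 kg VSS/d.
Carbonaceous O₂ demand = substrate oxidised − cell-mass equivalent = 2137 − 1.42 × 340.2 = 1654 kg O₂/d.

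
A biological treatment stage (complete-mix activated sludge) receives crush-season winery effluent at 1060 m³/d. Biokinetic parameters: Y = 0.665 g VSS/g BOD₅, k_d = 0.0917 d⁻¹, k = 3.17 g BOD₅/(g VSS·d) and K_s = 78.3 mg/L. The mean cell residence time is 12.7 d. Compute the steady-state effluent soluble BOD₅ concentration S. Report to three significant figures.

Effluent substrate depends only on kinetics and SRT: S = K_s(1 + k_d θ_c) / [θ_c(Yk − k_d) − 1] = 78.3 × (1 + 0.0917 × 12.7) / [12.7 × (0.665 × 3.17 − 0.0917) − 1] = 169.5 / 24.61 = 6.888 mg/L.

S ≈ 6.89 mg/L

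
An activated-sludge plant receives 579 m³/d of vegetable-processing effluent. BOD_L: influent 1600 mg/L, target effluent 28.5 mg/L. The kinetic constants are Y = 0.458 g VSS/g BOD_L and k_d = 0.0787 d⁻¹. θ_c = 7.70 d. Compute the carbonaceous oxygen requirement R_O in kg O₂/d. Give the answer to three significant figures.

Y_obs = Y / (1 + k_d θ_c) = 0.458 / (1 + 0.0787 × 7.70) = 0.458 / 1.606 = 0.2852.
ΔS = 1600 − 28.5 = 1572 mg/L, so the substrate removal rate is 579 × 1572/1000 = 909.9 kg BOD_L/d.
P_X = Y_obs·Q·(S₀ − S) = 0.2852 × 909.9 = 259.5 kg VSS/d.
Carbonaceous O₂ demand = substrate oxidised − cell-mass equivalent = 909.9 − 1.42 × 259.5 = 541.4 kg O₂/d.

R_O ≈ 541 kg O₂/d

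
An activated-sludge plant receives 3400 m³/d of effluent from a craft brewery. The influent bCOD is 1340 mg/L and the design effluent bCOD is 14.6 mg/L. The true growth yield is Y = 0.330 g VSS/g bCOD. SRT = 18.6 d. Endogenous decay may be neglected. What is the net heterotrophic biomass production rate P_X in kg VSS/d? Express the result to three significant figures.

With endogenous decay neglected, the observed yield equals the true yield: Y_obs = Y = 0.330 g VSS/g bCOD.
Mass of bCOD removed per day: Q(S₀ − S) = 3400 × 1325 g/m³ = 4506 kg/d.
Biomass produced: P_X = Y_obs·Q·ΔS = 0.3300 × 4506 ≈ 1487 kg VSS/d.

P_X ≈ 1490 kg VSS/d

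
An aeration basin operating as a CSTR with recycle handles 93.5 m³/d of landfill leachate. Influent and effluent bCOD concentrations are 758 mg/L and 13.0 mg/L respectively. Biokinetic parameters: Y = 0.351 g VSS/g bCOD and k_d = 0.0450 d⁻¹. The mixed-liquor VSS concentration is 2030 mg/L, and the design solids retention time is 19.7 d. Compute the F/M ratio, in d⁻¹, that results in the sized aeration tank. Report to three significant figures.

Rearranging the biomass balance for a CMAS with decay, V = Y·Q·ΔS·θ_c / [X·(1+k_d θ_c)] = 0.351 × 93.5 × (758 − 13.0) × 19.7 / [2030 × (1 + 0.0450 × 19.7)] = 4.82×10^5 / 3830 = 125.8 m³.
F/M = applied load / biomass = Q·S₀/(V·X) = 93.5 × 758 / (125.8 × 2030) = 0.2776 d⁻¹.

F/M ≈ 0.278 d⁻¹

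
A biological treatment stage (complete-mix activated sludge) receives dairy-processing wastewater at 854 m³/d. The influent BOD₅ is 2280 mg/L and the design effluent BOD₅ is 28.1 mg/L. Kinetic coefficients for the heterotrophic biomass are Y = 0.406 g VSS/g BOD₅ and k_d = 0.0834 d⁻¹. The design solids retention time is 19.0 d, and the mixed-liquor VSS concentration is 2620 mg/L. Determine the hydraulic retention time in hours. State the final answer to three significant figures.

τ ≈ 61.6 h

From the SRT design equation V = Y Q (S₀−S) θ_c / [X (1 + k_d θ_c)] = 0.406 × 854 × (2280 − 28.1) × 19.0 / [2620 × (1 + 0.0834 × 19.0)] = 1.48×10^7 / 6772 = 2191 m³.
HRT = V/Q = 2191 m³ / 854 m³·d⁻¹ = 2.565 d × 24 = 61.57 h.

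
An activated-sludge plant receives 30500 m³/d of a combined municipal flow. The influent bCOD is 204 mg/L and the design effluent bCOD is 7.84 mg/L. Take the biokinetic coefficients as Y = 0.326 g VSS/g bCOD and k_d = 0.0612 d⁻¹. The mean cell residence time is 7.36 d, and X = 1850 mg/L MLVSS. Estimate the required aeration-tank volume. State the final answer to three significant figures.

V ≈ 5350 m³

Steady-state biomass mass balance: V·X·(1 + k_d·θ_c) = Y·Q·(S₀ − S)·θ_c, so V = 0.326 × 30500 × (204 − 7.84) × 7.36 / [1850 × (1 + 0.0612 × 7.36)] = 1.44×10^7 / 2683 = 5350 m³.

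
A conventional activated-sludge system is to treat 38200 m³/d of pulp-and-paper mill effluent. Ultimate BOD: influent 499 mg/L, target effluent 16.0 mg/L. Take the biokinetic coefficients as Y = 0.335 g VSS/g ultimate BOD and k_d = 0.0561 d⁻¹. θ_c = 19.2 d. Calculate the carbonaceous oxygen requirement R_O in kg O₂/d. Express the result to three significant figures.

R_O ≈ 14200 kg O₂/d

Observed yield with endogenous decay: Y_obs = Y / (1 + k_d·θ_c) = 0.335 / (1 + 0.0561 × 19.2) = 0.335 / 2.077 = 0.1613 g VSS/g ultimate BOD.
Q·(S₀ − S) = 38200 × (499 − 16.0) × 10⁻³ = 18451 kg/d removed.
Biomass synthesised: P_X = Y_obs × 18451 = 2976 kg VSS/d.
R_O = Q·ΔS − 1.42 P_X = 18451 − 4226 = 14225 kg O₂/d.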